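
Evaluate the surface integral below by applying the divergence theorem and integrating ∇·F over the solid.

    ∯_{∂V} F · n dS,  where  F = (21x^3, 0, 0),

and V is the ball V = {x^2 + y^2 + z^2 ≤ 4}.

By the divergence theorem,

    ∯_{∂V} F · n dS = ∭_V (∇ · F) dV.

Compute the divergence:
    ∇ · F = ∂F_x/∂x + ∂F_y/∂y + ∂F_z/∂z = 63x^2 + 0 + 0 = 63x^2.

In spherical coordinates, x = ρ sin(φ) cos(θ), y = ρ sin(φ) sin(θ), z = ρ cos(φ), dV = ρ^2 sin(φ) dρ dφ dθ, with 0 ≤ ρ ≤ 2, 0 ≤ φ ≤ π, 0 ≤ θ ≤ 2π.

The integrand, after substitution and multiplying by the volume element, becomes (63ρ^2sin(φ)^2cos(θ)^2) · ρ^2 sin(φ), so

    ∭_V (∇·F) dV = ∫_0^{2π} ∫_0^{π} ∫_0^{2} (63ρ^2sin(φ)^2cos(θ)^2) · ρ^2 sin(φ) dρ dφ dθ.

Inner (ρ from 0 to 2): 2016sin(φ)^3cos(θ)^2/5.
Middle (φ from 0 to π): 2688cos(θ)^2/5.
Outer (θ from 0 to 2π): 2688π/5.

Therefore ∯_{∂V} F · n dS = 2688π/5.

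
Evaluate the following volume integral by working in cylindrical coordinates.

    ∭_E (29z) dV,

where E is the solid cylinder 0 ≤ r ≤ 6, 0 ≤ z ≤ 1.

In cylindrical coordinates, x = r cos(θ), y = r sin(θ), z = z, and dV = r dr dθ dz.

The integrand becomes 29z, so

    ∭_E (29z) dV = ∫_{0}^{2π} ∫_{0}^{6} ∫_{0}^{1} (29z) · r dz dr dθ.

Inner (z): 29r/2.
Middle (r from 0 to 6): 261.
Outer (θ): 522π.

Therefore the triple integral equals 522π.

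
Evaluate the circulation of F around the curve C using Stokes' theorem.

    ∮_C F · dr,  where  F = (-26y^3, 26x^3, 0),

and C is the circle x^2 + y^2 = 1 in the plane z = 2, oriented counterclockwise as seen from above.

Let S be the flat disk x^2 + y^2 ≤ 1 in the plane z = 2, with upward unit normal n̂ = ẑ. By Stokes' theorem,

    ∮_C F · dr = ∬_S (∇ × F) · n̂ dS = ∬_D (curl F)_z dA,

where D is the disk x^2 + y^2 ≤ 1.

Compute the curl of F = (-26y^3, 26x^3, 0):
    (∇ × F)_x = ∂F_z/∂y - ∂F_y/∂z = 0,
    (∇ × F)_y = ∂F_x/∂z - ∂F_z/∂x = 0,
    (∇ × F)_z = ∂F_y/∂x - ∂F_x/∂y = 78x^2 + 78y^2.

On z = 2, (curl F)_z = 78x^2 + 78y^2.

Convert to polar (x = r cos θ, y = r sin θ, dA = r dr dθ); the integrand becomes 78r^2, so

    ∬_D (curl F)_z dA = ∫_0^{2π} ∫_0^{1} (78r^2) · r dr dθ.

Inner (r from 0 to 1): 39/2.
Outer (θ from 0 to 2π): 39π.

Therefore ∮_C F · dr = 39π.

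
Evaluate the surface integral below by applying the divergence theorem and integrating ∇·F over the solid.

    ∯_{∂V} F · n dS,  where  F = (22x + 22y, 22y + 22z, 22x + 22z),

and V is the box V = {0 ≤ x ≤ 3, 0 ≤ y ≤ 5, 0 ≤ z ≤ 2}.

By the divergence theorem,

    ∯_{∂V} F · n dS = ∭_V (∇ · F) dV.

Compute the divergence:
    ∇ · F = ∂F_x/∂x + ∂F_y/∂y + ∂F_z/∂z = 22 + 22 + 22 = 66.

V is a rectangular box, so dV = dx dy dz with 0 ≤ x ≤ 3, 0 ≤ y ≤ 5, 0 ≤ z ≤ 2.

Integrate (66) over V as an iterated integral:

    ∭_V (∇·F) dV = ∫_0^{3} ∫_0^{5} ∫_0^{2} (66) dz dy dx.

Inner (z from 0 to 2): 132.
Middle (y from 0 to 5): 660.
Outer (x from 0 to 3): 1980.

Therefore ∯_{∂V} F · n dS = 1980.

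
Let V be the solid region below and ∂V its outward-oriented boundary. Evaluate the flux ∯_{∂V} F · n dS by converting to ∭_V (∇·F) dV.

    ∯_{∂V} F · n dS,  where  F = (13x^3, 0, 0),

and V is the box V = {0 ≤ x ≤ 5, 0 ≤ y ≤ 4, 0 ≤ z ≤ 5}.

By the divergence theorem,

    ∯_{∂V} F · n dS = ∭_V (∇ · F) dV.

Compute the divergence:
    ∇ · F = ∂F_x/∂x + ∂F_y/∂y + ∂F_z/∂z = 39x^2 + 0 + 0 = 39x^2.

V is a rectangular box, so dV = dx dy dz with 0 ≤ x ≤ 5, 0 ≤ y ≤ 4, 0 ≤ z ≤ 5.

Integrate (39x^2) over V as an iterated integral:

    ∭_V (∇·F) dV = ∫_0^{5} ∫_0^{4} ∫_0^{5} (39x^2) dz dy dx.

Inner (z from 0 to 5): 195x^2.
Middle (y from 0 to 4): 780x^2.
Outer (x from 0 to 5): 32500.

Therefore ∯_{∂V} F · n dS = 32500.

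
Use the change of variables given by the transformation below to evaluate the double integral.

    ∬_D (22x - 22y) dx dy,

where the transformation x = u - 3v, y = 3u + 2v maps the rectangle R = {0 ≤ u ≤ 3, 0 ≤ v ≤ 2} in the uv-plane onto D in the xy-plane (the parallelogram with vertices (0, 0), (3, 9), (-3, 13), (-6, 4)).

Compute the Jacobian determinant of (x, y) with respect to (u, v):

    ∂(x,y)/∂(u,v) = | 1  -3 | = (1)(2) - (-3)(3) = 11.
                   | 3  2 |

Its absolute value is |J| = 11 (the area scaling factor).

Substituting x = u - 3v, y = 3u + 2v into the integrand,

    22x - 22y → -44u - 110v,

so the integral becomes

    ∬_R (-44u - 110v) · |J| du dv = ∫_0^3 ∫_0^2 (-484u - 1210v) dv du.

Inner (v): -968u - 2420.
Outer (u): -11616.

Therefore ∬_D (22x - 22y) dx dy = -11616.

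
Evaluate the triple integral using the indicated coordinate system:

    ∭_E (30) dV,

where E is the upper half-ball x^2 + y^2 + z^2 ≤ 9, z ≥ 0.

In spherical coordinates, x = ρ sin(φ) cos(θ), y = ρ sin(φ) sin(θ), z = ρ cos(φ), and dV = ρ^2 sin(φ) dρ dφ dθ.

The integrand becomes 30, so

    ∭_E (30) dV = ∫_{0}^{2π} ∫_{0}^{π/2} ∫_{0}^{3} (30) · ρ^2 sin(φ) dρ dφ dθ.

Inner (ρ): 270sin(φ).
Middle (φ): 270.
Outer (θ): 540π.

Therefore the triple integral equals 540π.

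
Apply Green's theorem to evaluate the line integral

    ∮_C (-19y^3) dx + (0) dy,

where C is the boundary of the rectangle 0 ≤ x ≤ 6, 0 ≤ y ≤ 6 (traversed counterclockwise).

Green's theorem converts the closed line integral into a double integral over the enclosed region D:

    ∮_C P dx + Q dy = ∬_D (∂Q/∂x - ∂P/∂y) dA.

Here P = -19y^3, Q = 0, so

    ∂Q/∂x = 0,    ∂P/∂y = -57y^2,
    ∂Q/∂x - ∂P/∂y = 57y^2.

D is the region 0 ≤ x ≤ 6, 0 ≤ y ≤ 6. Evaluating the double integral:

    ∬_D (57y^2) dA = ∫_0^{6} ∫_0^{6} (57y^2) dy dx.

Inner (y from 0 to 6): 4104.
Outer (x from 0 to 6): 24624.

Therefore ∮_C P dx + Q dy = 24624.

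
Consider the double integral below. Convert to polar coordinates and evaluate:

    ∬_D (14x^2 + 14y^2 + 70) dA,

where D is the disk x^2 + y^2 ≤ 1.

The region D is 0 ≤ r ≤ 1, 0 ≤ θ ≤ 2π in polar coordinates, where x = r cos(θ), y = r sin(θ), and dA = r dr dθ.

Under the substitution, the integrand becomes 14r^2 + 70, so

    ∬_D (14x^2 + 14y^2 + 70) dA = ∫_{0}^{2π} ∫_{0}^{1} (14r^2 + 70) · r dr dθ.

Inner integral (in r): ∫_{0}^{1} (14r^2 + 70) · r dr = 77/2.

Outer integral (in θ): ∫_{0}^{2π} (77/2) dθ = 77π.

Therefore ∬_D (14x^2 + 14y^2 + 70) dA = 77π.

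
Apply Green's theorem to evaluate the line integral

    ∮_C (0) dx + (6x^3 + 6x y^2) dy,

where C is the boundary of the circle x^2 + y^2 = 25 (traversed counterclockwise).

Green's theorem converts the closed line integral into a double integral over the enclosed region D:

    ∮_C P dx + Q dy = ∬_D (∂Q/∂x - ∂P/∂y) dA.

Here P = 0, Q = 6x^3 + 6x y^2, so

    ∂Q/∂x = 18x^2 + 6y^2,    ∂P/∂y = 0,
    ∂Q/∂x - ∂P/∂y = 18x^2 + 6y^2.

D is the region x^2 + y^2 ≤ 25. Evaluating the double integral:

In polar coordinates (x = r cos θ, y = r sin θ, dA = r dr dθ) the integrand becomes 6r^2(cos(2θ) + 2), so

    ∬_D (18x^2 + 6y^2) dA = ∫_0^{2π} ∫_0^{5} (6r^2(cos(2θ) + 2)) · r dr dθ.

Inner (r from 0 to 5): 5625/2 - 1875sin(θ)^2.
Outer (θ from 0 to 2π): 3750π.

Therefore ∮_C P dx + Q dy = 3750π.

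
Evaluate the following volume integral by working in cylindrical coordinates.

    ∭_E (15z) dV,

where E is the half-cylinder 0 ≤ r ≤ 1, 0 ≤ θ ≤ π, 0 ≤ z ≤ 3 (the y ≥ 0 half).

In cylindrical coordinates, x = r cos(θ), y = r sin(θ), z = z, and dV = r dr dθ dz.

The integrand becomes 15z, so

    ∭_E (15z) dV = ∫_{0}^{π} ∫_{0}^{1} ∫_{0}^{3} (15z) · r dz dr dθ.

Inner (z): 135r/2.
Middle (r from 0 to 1): 135/4.
Outer (θ): 135π/4.

Therefore the triple integral equals 135π/4.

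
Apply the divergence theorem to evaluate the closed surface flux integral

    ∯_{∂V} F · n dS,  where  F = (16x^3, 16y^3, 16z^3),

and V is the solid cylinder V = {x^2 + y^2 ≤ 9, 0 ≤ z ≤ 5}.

By the divergence theorem,

    ∯_{∂V} F · n dS = ∭_V (∇ · F) dV.

Compute the divergence:
    ∇ · F = ∂F_x/∂x + ∂F_y/∂y + ∂F_z/∂z = 48x^2 + 48y^2 + 48z^2.

In cylindrical coordinates, x = r cos(θ), y = r sin(θ), z = z, dV = r dr dθ dz, with 0 ≤ r ≤ 3, 0 ≤ θ ≤ 2π, 0 ≤ z ≤ 5.

The integrand, after substitution and multiplying by the volume element, becomes (48r^2 + 48z^2) · r, so

    ∭_V (∇·F) dV = ∫_0^{2π} ∫_0^{3} ∫_0^{5} (48r^2 + 48z^2) · r dz dr dθ.

Inner (z from 0 to 5): 240r^3 + 2000r.
Middle (r from 0 to 3): 13860.
Outer (θ from 0 to 2π): 27720π.

Therefore ∯_{∂V} F · n dS = 27720π.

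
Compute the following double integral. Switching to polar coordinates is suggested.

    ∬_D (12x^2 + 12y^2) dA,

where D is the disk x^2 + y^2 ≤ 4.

The region D is 0 ≤ r ≤ 2, 0 ≤ θ ≤ 2π in polar coordinates, where x = r cos(θ), y = r sin(θ), and dA = r dr dθ.

Under the substitution, the integrand becomes 12r^2, so

    ∬_D (12x^2 + 12y^2) dA = ∫_{0}^{2π} ∫_{0}^{2} (12r^2) · r dr dθ.

Inner integral (in r): ∫_{0}^{2} (12r^2) · r dr = 48.

Outer integral (in θ): ∫_{0}^{2π} (48) dθ = 96π.

Therefore ∬_D (12x^2 + 12y^2) dA = 96π.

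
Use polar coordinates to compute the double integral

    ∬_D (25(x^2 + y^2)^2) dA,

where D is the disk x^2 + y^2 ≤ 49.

The region D is 0 ≤ r ≤ 7, 0 ≤ θ ≤ 2π in polar coordinates, where x = r cos(θ), y = r sin(θ), and dA = r dr dθ.

Under the substitution, the integrand becomes 25r^4, so

    ∬_D (25(x^2 + y^2)^2) dA = ∫_{0}^{2π} ∫_{0}^{7} (25r^4) · r dr dθ.

Inner integral (in r): ∫_{0}^{7} (25r^4) · r dr = 2941225/6.

Outer integral (in θ): ∫_{0}^{2π} (2941225/6) dθ = 2941225π/3.

Therefore ∬_D (25(x^2 + y^2)^2) dA = 2941225π/3.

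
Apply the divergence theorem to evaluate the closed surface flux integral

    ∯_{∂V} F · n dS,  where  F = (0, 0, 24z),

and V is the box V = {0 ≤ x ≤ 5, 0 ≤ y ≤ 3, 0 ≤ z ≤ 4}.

By the divergence theorem,

    ∯_{∂V} F · n dS = ∭_V (∇ · F) dV.

Compute the divergence:
    ∇ · F = ∂F_x/∂x + ∂F_y/∂y + ∂F_z/∂z = 0 + 0 + 24 = 24.

V is a rectangular box, so dV = dx dy dz with 0 ≤ x ≤ 5, 0 ≤ y ≤ 3, 0 ≤ z ≤ 4.

Integrate (24) over V as an iterated integral:

    ∭_V (∇·F) dV = ∫_0^{5} ∫_0^{3} ∫_0^{4} (24) dz dy dx.

Inner (z from 0 to 4): 96.
Middle (y from 0 to 3): 288.
Outer (x from 0 to 5): 1440.

Therefore ∯_{∂V} F · n dS = 1440.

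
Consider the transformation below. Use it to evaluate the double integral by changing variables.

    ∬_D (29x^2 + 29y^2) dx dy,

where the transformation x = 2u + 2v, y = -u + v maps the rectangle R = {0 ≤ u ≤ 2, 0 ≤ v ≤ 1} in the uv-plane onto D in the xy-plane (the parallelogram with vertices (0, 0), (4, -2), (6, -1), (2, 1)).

Compute the Jacobian determinant of (x, y) with respect to (u, v):

    ∂(x,y)/∂(u,v) = | 2  2 | = (2)(1) - (2)(-1) = 4.
                   | -1  1 |

Its absolute value is |J| = 4 (the area scaling factor).

Substituting x = 2u + 2v, y = -u + v into the integrand,

    29x^2 + 29y^2 → 145u^2 + 174u v + 145v^2,

so the integral becomes

    ∬_R (145u^2 + 174u v + 145v^2) · |J| du dv = ∫_0^2 ∫_0^1 (580u^2 + 696u v + 580v^2) dv du.

Inner (v): 580u^2 + 348u + 580/3.
Outer (u): 7888/3.

Therefore ∬_D (29x^2 + 29y^2) dx dy = 7888/3.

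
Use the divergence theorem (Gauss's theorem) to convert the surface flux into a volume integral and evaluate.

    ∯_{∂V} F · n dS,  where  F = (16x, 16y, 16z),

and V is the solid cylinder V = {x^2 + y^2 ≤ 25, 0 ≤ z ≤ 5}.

By the divergence theorem,

    ∯_{∂V} F · n dS = ∭_V (∇ · F) dV.

Compute the divergence:
    ∇ · F = ∂F_x/∂x + ∂F_y/∂y + ∂F_z/∂z = 16 + 16 + 16 = 48.

In cylindrical coordinates, x = r cos(θ), y = r sin(θ), z = z, dV = r dr dθ dz, with 0 ≤ r ≤ 5, 0 ≤ θ ≤ 2π, 0 ≤ z ≤ 5.

The integrand, after substitution and multiplying by the volume element, becomes (48) · r, so

    ∭_V (∇·F) dV = ∫_0^{2π} ∫_0^{5} ∫_0^{5} (48) · r dz dr dθ.

Inner (z from 0 to 5): 240r.
Middle (r from 0 to 5): 3000.
Outer (θ from 0 to 2π): 6000π.

Therefore ∯_{∂V} F · n dS = 6000π.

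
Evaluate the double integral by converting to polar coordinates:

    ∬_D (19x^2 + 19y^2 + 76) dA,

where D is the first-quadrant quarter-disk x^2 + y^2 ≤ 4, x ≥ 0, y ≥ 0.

The region D is 0 ≤ r ≤ 2, 0 ≤ θ ≤ π/2 in polar coordinates, where x = r cos(θ), y = r sin(θ), and dA = r dr dθ.

Under the substitution, the integrand becomes 19r^2 + 76, so

    ∬_D (19x^2 + 19y^2 + 76) dA = ∫_{0}^{π/2} ∫_{0}^{2} (19r^2 + 76) · r dr dθ.

Inner integral (in r): ∫_{0}^{2} (19r^2 + 76) · r dr = 228.

Outer integral (in θ): ∫_{0}^{π/2} (228) dθ = 114π.

Therefore ∬_D (19x^2 + 19y^2 + 76) dA = 114π.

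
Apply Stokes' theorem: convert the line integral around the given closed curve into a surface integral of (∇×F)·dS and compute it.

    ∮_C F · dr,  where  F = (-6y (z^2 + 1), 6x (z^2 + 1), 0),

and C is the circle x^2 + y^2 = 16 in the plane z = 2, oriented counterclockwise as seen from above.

Let S be the flat disk x^2 + y^2 ≤ 16 in the plane z = 2, with upward unit normal n̂ = ẑ. By Stokes' theorem,

    ∮_C F · dr = ∬_S (∇ × F) · n̂ dS = ∬_D (curl F)_z dA,

where D is the disk x^2 + y^2 ≤ 16.

Compute the curl of F = (-6y (z^2 + 1), 6x (z^2 + 1), 0):
    (∇ × F)_x = ∂F_z/∂y - ∂F_y/∂z = -12x z,
    (∇ × F)_y = ∂F_x/∂z - ∂F_z/∂x = -12y z,
    (∇ × F)_z = ∂F_y/∂x - ∂F_x/∂y = 12z^2 + 12.

On z = 2, (curl F)_z = 60.

Convert to polar (x = r cos θ, y = r sin θ, dA = r dr dθ); the integrand becomes 60, so

    ∬_D (curl F)_z dA = ∫_0^{2π} ∫_0^{4} (60) · r dr dθ.

Inner (r from 0 to 4): 480.
Outer (θ from 0 to 2π): 960π.

Therefore ∮_C F · dr = 960π.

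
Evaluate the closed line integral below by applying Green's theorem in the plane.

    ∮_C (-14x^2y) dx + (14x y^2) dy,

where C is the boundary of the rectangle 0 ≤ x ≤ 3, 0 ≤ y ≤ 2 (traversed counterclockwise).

Green's theorem converts the closed line integral into a double integral over the enclosed region D:

    ∮_C P dx + Q dy = ∬_D (∂Q/∂x - ∂P/∂y) dA.

Here P = -14x^2y, Q = 14x y^2, so

    ∂Q/∂x = 14y^2,    ∂P/∂y = -14x^2,
    ∂Q/∂x - ∂P/∂y = 14x^2 + 14y^2.

D is the region 0 ≤ x ≤ 3, 0 ≤ y ≤ 2. Evaluating the double integral:

    ∬_D (14x^2 + 14y^2) dA = ∫_0^{3} ∫_0^{2} (14x^2 + 14y^2) dy dx.

Inner (y from 0 to 2): 28x^2 + 112/3.
Outer (x from 0 to 3): 364.

Therefore ∮_C P dx + Q dy = 364.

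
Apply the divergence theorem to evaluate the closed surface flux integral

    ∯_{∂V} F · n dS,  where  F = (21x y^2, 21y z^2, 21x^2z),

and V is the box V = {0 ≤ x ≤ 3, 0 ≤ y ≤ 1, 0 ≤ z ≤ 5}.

By the divergence theorem,

    ∯_{∂V} F · n dS = ∭_V (∇ · F) dV.

Compute the divergence:
    ∇ · F = ∂F_x/∂x + ∂F_y/∂y + ∂F_z/∂z = 21y^2 + 21z^2 + 21x^2 = 21x^2 + 21y^2 + 21z^2.

V is a rectangular box, so dV = dx dy dz with 0 ≤ x ≤ 3, 0 ≤ y ≤ 1, 0 ≤ z ≤ 5.

Integrate (21x^2 + 21y^2 + 21z^2) over V as an iterated integral:

    ∭_V (∇·F) dV = ∫_0^{3} ∫_0^{1} ∫_0^{5} (21x^2 + 21y^2 + 21z^2) dz dy dx.

Inner (z from 0 to 5): 105x^2 + 105y^2 + 875.
Middle (y from 0 to 1): 105x^2 + 910.
Outer (x from 0 to 3): 3675.

Therefore ∯_{∂V} F · n dS = 3675.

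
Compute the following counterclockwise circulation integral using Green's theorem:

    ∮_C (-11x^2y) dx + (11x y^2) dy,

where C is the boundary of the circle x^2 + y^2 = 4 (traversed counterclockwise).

Green's theorem converts the closed line integral into a double integral over the enclosed region D:

    ∮_C P dx + Q dy = ∬_D (∂Q/∂x - ∂P/∂y) dA.

Here P = -11x^2y, Q = 11x y^2, so

    ∂Q/∂x = 11y^2,    ∂P/∂y = -11x^2,
    ∂Q/∂x - ∂P/∂y = 11x^2 + 11y^2.

D is the region x^2 + y^2 ≤ 4. Evaluating the double integral:

In polar coordinates (x = r cos θ, y = r sin θ, dA = r dr dθ) the integrand becomes 11r^2, so

    ∬_D (11x^2 + 11y^2) dA = ∫_0^{2π} ∫_0^{2} (11r^2) · r dr dθ.

Inner (r from 0 to 2): 44.
Outer (θ from 0 to 2π): 88π.

Therefore ∮_C P dx + Q dy = 88π.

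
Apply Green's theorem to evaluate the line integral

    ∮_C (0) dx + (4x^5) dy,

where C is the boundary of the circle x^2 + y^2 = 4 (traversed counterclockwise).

Green's theorem converts the closed line integral into a double integral over the enclosed region D:

    ∮_C P dx + Q dy = ∬_D (∂Q/∂x - ∂P/∂y) dA.

Here P = 0, Q = 4x^5, so

    ∂Q/∂x = 20x^4,    ∂P/∂y = 0,
    ∂Q/∂x - ∂P/∂y = 20x^4.

D is the region x^2 + y^2 ≤ 4. Evaluating the double integral:

In polar coordinates (x = r cos θ, y = r sin θ, dA = r dr dθ) the integrand becomes 20r^4cos(θ)^4, so

    ∬_D (20x^4) dA = ∫_0^{2π} ∫_0^{2} (20r^4cos(θ)^4) · r dr dθ.

Inner (r from 0 to 2): 640cos(θ)^4/3.
Outer (θ from 0 to 2π): 160π.

Therefore ∮_C P dx + Q dy = 160π.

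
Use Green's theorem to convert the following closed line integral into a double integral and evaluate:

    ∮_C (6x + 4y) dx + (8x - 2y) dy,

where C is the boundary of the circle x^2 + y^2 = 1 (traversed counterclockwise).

Green's theorem converts the closed line integral into a double integral over the enclosed region D:

    ∮_C P dx + Q dy = ∬_D (∂Q/∂x - ∂P/∂y) dA.

Here P = 6x + 4y, Q = 8x - 2y, so

    ∂Q/∂x = 8,    ∂P/∂y = 4,
    ∂Q/∂x - ∂P/∂y = 4.

D is the region x^2 + y^2 ≤ 1. Evaluating the double integral:

In polar coordinates (x = r cos θ, y = r sin θ, dA = r dr dθ) the integrand becomes 4, so

    ∬_D (4) dA = ∫_0^{2π} ∫_0^{1} (4) · r dr dθ.

Inner (r from 0 to 1): 2.
Outer (θ from 0 to 2π): 4π.

Therefore ∮_C P dx + Q dy = 4π.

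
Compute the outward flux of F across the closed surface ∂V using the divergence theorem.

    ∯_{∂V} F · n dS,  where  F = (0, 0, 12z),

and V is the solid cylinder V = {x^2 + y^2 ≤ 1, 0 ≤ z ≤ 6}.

By the divergence theorem,

    ∯_{∂V} F · n dS = ∭_V (∇ · F) dV.

Compute the divergence:
    ∇ · F = ∂F_x/∂x + ∂F_y/∂y + ∂F_z/∂z = 0 + 0 + 12 = 12.

In cylindrical coordinates, x = r cos(θ), y = r sin(θ), z = z, dV = r dr dθ dz, with 0 ≤ r ≤ 1, 0 ≤ θ ≤ 2π, 0 ≤ z ≤ 6.

The integrand, after substitution and multiplying by the volume element, becomes (12) · r, so

    ∭_V (∇·F) dV = ∫_0^{2π} ∫_0^{1} ∫_0^{6} (12) · r dz dr dθ.

Inner (z from 0 to 6): 72r.
Middle (r from 0 to 1): 36.
Outer (θ from 0 to 2π): 72π.

Therefore ∯_{∂V} F · n dS = 72π.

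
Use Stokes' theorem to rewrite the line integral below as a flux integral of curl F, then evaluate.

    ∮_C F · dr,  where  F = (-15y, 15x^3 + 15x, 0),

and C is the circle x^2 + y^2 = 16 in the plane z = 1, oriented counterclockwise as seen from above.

Let S be the flat disk x^2 + y^2 ≤ 16 in the plane z = 1, with upward unit normal n̂ = ẑ. By Stokes' theorem,

    ∮_C F · dr = ∬_S (∇ × F) · n̂ dS = ∬_D (curl F)_z dA,

where D is the disk x^2 + y^2 ≤ 16.

Compute the curl of F = (-15y, 15x^3 + 15x, 0):
    (∇ × F)_x = ∂F_z/∂y - ∂F_y/∂z = 0,
    (∇ × F)_y = ∂F_x/∂z - ∂F_z/∂x = 0,
    (∇ × F)_z = ∂F_y/∂x - ∂F_x/∂y = 45x^2 + 30.

On z = 1, (curl F)_z = 45x^2 + 30.

Convert to polar (x = r cos θ, y = r sin θ, dA = r dr dθ); the integrand becomes 45r^2cos(θ)^2 + 30, so

    ∬_D (curl F)_z dA = ∫_0^{2π} ∫_0^{4} (45r^2cos(θ)^2 + 30) · r dr dθ.

Inner (r from 0 to 4): 2880cos(θ)^2 + 240.
Outer (θ from 0 to 2π): 3360π.

Therefore ∮_C F · dr = 3360π.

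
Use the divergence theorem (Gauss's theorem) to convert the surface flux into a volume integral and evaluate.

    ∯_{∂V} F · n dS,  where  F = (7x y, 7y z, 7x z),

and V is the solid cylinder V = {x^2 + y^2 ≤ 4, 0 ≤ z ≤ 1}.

By the divergence theorem,

    ∯_{∂V} F · n dS = ∭_V (∇ · F) dV.

Compute the divergence:
    ∇ · F = ∂F_x/∂x + ∂F_y/∂y + ∂F_z/∂z = 7y + 7z + 7x = 7x + 7y + 7z.

In cylindrical coordinates, x = r cos(θ), y = r sin(θ), z = z, dV = r dr dθ dz, with 0 ≤ r ≤ 2, 0 ≤ θ ≤ 2π, 0 ≤ z ≤ 1.

The integrand, after substitution and multiplying by the volume element, becomes (7sqrt(2)r sin(θ + π/4) + 7z) · r, so

    ∭_V (∇·F) dV = ∫_0^{2π} ∫_0^{2} ∫_0^{1} (7sqrt(2)r sin(θ + π/4) + 7z) · r dz dr dθ.

Inner (z from 0 to 1): 7r (2sqrt(2)r sin(θ + π/4) + 1)/2.
Middle (r from 0 to 2): 56sqrt(2)sin(θ + π/4)/3 + 7.
Outer (θ from 0 to 2π): 14π.

Therefore ∯_{∂V} F · n dS = 14π.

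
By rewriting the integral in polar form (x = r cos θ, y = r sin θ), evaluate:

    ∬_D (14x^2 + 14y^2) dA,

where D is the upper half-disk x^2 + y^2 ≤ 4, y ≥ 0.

The region D is 0 ≤ r ≤ 2, 0 ≤ θ ≤ π in polar coordinates, where x = r cos(θ), y = r sin(θ), and dA = r dr dθ.

Under the substitution, the integrand becomes 14r^2, so

    ∬_D (14x^2 + 14y^2) dA = ∫_{0}^{π} ∫_{0}^{2} (14r^2) · r dr dθ.

Inner integral (in r): ∫_{0}^{2} (14r^2) · r dr = 56.

Outer integral (in θ): ∫_{0}^{π} (56) dθ = 56π.

Therefore ∬_D (14x^2 + 14y^2) dA = 56π.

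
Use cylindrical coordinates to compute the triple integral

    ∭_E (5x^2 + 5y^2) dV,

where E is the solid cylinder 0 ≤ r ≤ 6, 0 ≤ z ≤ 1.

In cylindrical coordinates, x = r cos(θ), y = r sin(θ), z = z, and dV = r dr dθ dz.

The integrand becomes 5r^2, so

    ∭_E (5x^2 + 5y^2) dV = ∫_{0}^{2π} ∫_{0}^{6} ∫_{0}^{1} (5r^2) · r dz dr dθ.

Inner (z): 5r^3.
Middle (r from 0 to 6): 1620.
Outer (θ): 3240π.

Therefore the triple integral equals 3240π.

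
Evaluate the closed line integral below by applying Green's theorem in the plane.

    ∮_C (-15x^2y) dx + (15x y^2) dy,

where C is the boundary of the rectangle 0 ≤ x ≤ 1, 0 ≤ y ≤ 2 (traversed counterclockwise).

Green's theorem converts the closed line integral into a double integral over the enclosed region D:

    ∮_C P dx + Q dy = ∬_D (∂Q/∂x - ∂P/∂y) dA.

Here P = -15x^2y, Q = 15x y^2, so

    ∂Q/∂x = 15y^2,    ∂P/∂y = -15x^2,
    ∂Q/∂x - ∂P/∂y = 15x^2 + 15y^2.

D is the region 0 ≤ x ≤ 1, 0 ≤ y ≤ 2. Evaluating the double integral:

    ∬_D (15x^2 + 15y^2) dA = ∫_0^{1} ∫_0^{2} (15x^2 + 15y^2) dy dx.

Inner (y from 0 to 2): 30x^2 + 40.
Outer (x from 0 to 1): 50.

Therefore ∮_C P dx + Q dy = 50.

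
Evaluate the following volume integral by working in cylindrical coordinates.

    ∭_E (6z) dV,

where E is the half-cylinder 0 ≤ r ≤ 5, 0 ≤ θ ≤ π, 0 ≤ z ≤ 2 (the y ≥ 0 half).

In cylindrical coordinates, x = r cos(θ), y = r sin(θ), z = z, and dV = r dr dθ dz.

The integrand becomes 6z, so

    ∭_E (6z) dV = ∫_{0}^{π} ∫_{0}^{5} ∫_{0}^{2} (6z) · r dz dr dθ.

Inner (z): 12r.
Middle (r from 0 to 5): 150.
Outer (θ): 150π.

Therefore the triple integral equals 150π.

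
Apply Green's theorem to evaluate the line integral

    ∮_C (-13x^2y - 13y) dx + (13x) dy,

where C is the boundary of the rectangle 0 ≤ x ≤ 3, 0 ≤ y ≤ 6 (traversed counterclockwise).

Green's theorem converts the closed line integral into a double integral over the enclosed region D:

    ∮_C P dx + Q dy = ∬_D (∂Q/∂x - ∂P/∂y) dA.

Here P = -13x^2y - 13y, Q = 13x, so

    ∂Q/∂x = 13,    ∂P/∂y = -13x^2 - 13,
    ∂Q/∂x - ∂P/∂y = 13x^2 + 26.

D is the region 0 ≤ x ≤ 3, 0 ≤ y ≤ 6. Evaluating the double integral:

    ∬_D (13x^2 + 26) dA = ∫_0^{3} ∫_0^{6} (13x^2 + 26) dy dx.

Inner (y from 0 to 6): 78x^2 + 156.
Outer (x from 0 to 3): 1170.

Therefore ∮_C P dx + Q dy = 1170.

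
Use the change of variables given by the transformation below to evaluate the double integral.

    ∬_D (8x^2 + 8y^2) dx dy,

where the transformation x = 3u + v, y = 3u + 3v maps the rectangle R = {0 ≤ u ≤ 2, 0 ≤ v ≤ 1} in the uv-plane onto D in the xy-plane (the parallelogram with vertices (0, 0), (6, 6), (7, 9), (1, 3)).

Compute the Jacobian determinant of (x, y) with respect to (u, v):

    ∂(x,y)/∂(u,v) = | 3  1 | = (3)(3) - (1)(3) = 6.
                   | 3  3 |

Its absolute value is |J| = 6 (the area scaling factor).

Substituting x = 3u + v, y = 3u + 3v into the integrand,

    8x^2 + 8y^2 → 144u^2 + 192u v + 80v^2,

so the integral becomes

    ∬_R (144u^2 + 192u v + 80v^2) · |J| du dv = ∫_0^2 ∫_0^1 (864u^2 + 1152u v + 480v^2) dv du.

Inner (v): 864u^2 + 576u + 160.
Outer (u): 3776.

Therefore ∬_D (8x^2 + 8y^2) dx dy = 3776.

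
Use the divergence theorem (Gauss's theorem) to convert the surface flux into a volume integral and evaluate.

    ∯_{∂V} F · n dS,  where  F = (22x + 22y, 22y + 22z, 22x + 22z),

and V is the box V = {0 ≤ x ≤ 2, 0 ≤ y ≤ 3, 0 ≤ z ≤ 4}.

By the divergence theorem,

    ∯_{∂V} F · n dS = ∭_V (∇ · F) dV.

Compute the divergence:
    ∇ · F = ∂F_x/∂x + ∂F_y/∂y + ∂F_z/∂z = 22 + 22 + 22 = 66.

V is a rectangular box, so dV = dx dy dz with 0 ≤ x ≤ 2, 0 ≤ y ≤ 3, 0 ≤ z ≤ 4.

Integrate (66) over V as an iterated integral:

    ∭_V (∇·F) dV = ∫_0^{2} ∫_0^{3} ∫_0^{4} (66) dz dy dx.

Inner (z from 0 to 4): 264.
Middle (y from 0 to 3): 792.
Outer (x from 0 to 2): 1584.

Therefore ∯_{∂V} F · n dS = 1584.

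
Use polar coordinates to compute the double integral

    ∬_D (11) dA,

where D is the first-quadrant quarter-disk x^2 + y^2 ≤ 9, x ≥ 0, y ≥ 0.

The region D is 0 ≤ r ≤ 3, 0 ≤ θ ≤ π/2 in polar coordinates, where x = r cos(θ), y = r sin(θ), and dA = r dr dθ.

Under the substitution, the integrand becomes 11, so

    ∬_D (11) dA = ∫_{0}^{π/2} ∫_{0}^{3} (11) · r dr dθ.

Inner integral (in r): ∫_{0}^{3} (11) · r dr = 99/2.

Outer integral (in θ): ∫_{0}^{π/2} (99/2) dθ = 99π/4.

Therefore ∬_D (11) dA = 99π/4.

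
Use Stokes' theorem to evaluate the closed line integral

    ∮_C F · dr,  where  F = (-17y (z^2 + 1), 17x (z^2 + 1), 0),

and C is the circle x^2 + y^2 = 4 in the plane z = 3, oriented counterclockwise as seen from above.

Let S be the flat disk x^2 + y^2 ≤ 4 in the plane z = 3, with upward unit normal n̂ = ẑ. By Stokes' theorem,

    ∮_C F · dr = ∬_S (∇ × F) · n̂ dS = ∬_D (curl F)_z dA,

where D is the disk x^2 + y^2 ≤ 4.

Compute the curl of F = (-17y (z^2 + 1), 17x (z^2 + 1), 0):
    (∇ × F)_x = ∂F_z/∂y - ∂F_y/∂z = -34x z,
    (∇ × F)_y = ∂F_x/∂z - ∂F_z/∂x = -34y z,
    (∇ × F)_z = ∂F_y/∂x - ∂F_x/∂y = 34z^2 + 34.

On z = 3, (curl F)_z = 340.

Convert to polar (x = r cos θ, y = r sin θ, dA = r dr dθ); the integrand becomes 340, so

    ∬_D (curl F)_z dA = ∫_0^{2π} ∫_0^{2} (340) · r dr dθ.

Inner (r from 0 to 2): 680.
Outer (θ from 0 to 2π): 1360π.

Therefore ∮_C F · dr = 1360π.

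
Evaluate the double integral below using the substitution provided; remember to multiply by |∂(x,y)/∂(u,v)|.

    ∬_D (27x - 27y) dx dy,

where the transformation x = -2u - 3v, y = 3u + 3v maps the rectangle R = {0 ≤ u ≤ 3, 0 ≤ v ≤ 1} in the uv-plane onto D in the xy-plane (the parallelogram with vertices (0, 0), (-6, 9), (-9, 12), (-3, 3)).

Compute the Jacobian determinant of (x, y) with respect to (u, v):

    ∂(x,y)/∂(u,v) = | -2  -3 | = (-2)(3) - (-3)(3) = 3.
                   | 3  3 |

Its absolute value is |J| = 3 (the area scaling factor).

Substituting x = -2u - 3v, y = 3u + 3v into the integrand,

    27x - 27y → -135u - 162v,

so the integral becomes

    ∬_R (-135u - 162v) · |J| du dv = ∫_0^3 ∫_0^1 (-405u - 486v) dv du.

Inner (v): -405u - 243.
Outer (u): -5103/2.

Therefore ∬_D (27x - 27y) dx dy = -5103/2.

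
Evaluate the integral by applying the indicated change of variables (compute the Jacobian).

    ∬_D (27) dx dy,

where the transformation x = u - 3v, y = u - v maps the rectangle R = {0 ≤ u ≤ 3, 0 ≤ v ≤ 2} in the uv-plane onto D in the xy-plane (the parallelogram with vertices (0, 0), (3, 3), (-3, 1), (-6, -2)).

Compute the Jacobian determinant of (x, y) with respect to (u, v):

    ∂(x,y)/∂(u,v) = | 1  -3 | = (1)(-1) - (-3)(1) = 2.
                   | 1  -1 |

Its absolute value is |J| = 2 (the area scaling factor).

Substituting x = u - 3v, y = u - v into the integrand,

    27 → 27,

so the integral becomes

    ∬_R (27) · |J| du dv = ∫_0^3 ∫_0^2 (54) dv du.

Inner (v): 108.
Outer (u): 324.

Therefore ∬_D (27) dx dy = 324.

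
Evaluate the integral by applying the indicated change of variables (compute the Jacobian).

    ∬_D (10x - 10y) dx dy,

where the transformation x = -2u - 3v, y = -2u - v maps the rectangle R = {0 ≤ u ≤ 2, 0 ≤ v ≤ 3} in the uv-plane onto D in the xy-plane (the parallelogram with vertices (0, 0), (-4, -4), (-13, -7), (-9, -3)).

Compute the Jacobian determinant of (x, y) with respect to (u, v):

    ∂(x,y)/∂(u,v) = | -2  -3 | = (-2)(-1) - (-3)(-2) = -4.
                   | -2  -1 |

Its absolute value is |J| = 4 (the area scaling factor).

Substituting x = -2u - 3v, y = -2u - v into the integrand,

    10x - 10y → -20v,

so the integral becomes

    ∬_R (-20v) · |J| du dv = ∫_0^2 ∫_0^3 (-80v) dv du.

Inner (v): -360.
Outer (u): -720.

Therefore ∬_D (10x - 10y) dx dy = -720.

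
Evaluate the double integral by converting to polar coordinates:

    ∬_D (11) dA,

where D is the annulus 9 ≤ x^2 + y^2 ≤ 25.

The region D is 3 ≤ r ≤ 5, 0 ≤ θ ≤ 2π in polar coordinates, where x = r cos(θ), y = r sin(θ), and dA = r dr dθ.

Under the substitution, the integrand becomes 11, so

    ∬_D (11) dA = ∫_{0}^{2π} ∫_{3}^{5} (11) · r dr dθ.

Inner integral (in r): ∫_{3}^{5} (11) · r dr = 88.

Outer integral (in θ): ∫_{0}^{2π} (88) dθ = 176π.

Therefore ∬_D (11) dA = 176π.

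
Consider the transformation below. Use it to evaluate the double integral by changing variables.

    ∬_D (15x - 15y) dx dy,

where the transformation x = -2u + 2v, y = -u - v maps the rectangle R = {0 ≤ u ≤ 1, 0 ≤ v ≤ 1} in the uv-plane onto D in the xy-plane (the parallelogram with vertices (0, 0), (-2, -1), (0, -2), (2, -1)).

Compute the Jacobian determinant of (x, y) with respect to (u, v):

    ∂(x,y)/∂(u,v) = | -2  2 | = (-2)(-1) - (2)(-1) = 4.
                   | -1  -1 |

Its absolute value is |J| = 4 (the area scaling factor).

Substituting x = -2u + 2v, y = -u - v into the integrand,

    15x - 15y → -15u + 45v,

so the integral becomes

    ∬_R (-15u + 45v) · |J| du dv = ∫_0^1 ∫_0^1 (-60u + 180v) dv du.

Inner (v): 90 - 60u.
Outer (u): 60.

Therefore ∬_D (15x - 15y) dx dy = 60.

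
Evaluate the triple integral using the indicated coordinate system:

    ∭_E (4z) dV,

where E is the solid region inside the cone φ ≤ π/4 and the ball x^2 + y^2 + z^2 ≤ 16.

In spherical coordinates, x = ρ sin(φ) cos(θ), y = ρ sin(φ) sin(θ), z = ρ cos(φ), and dV = ρ^2 sin(φ) dρ dφ dθ.

The integrand becomes 4ρ cos(φ), so

    ∭_E (4z) dV = ∫_{0}^{2π} ∫_{0}^{π/4} ∫_{0}^{4} (4ρ cos(φ)) · ρ^2 sin(φ) dρ dφ dθ.

Inner (ρ): 128sin(2φ).
Middle (φ): 64.
Outer (θ): 128π.

Therefore the triple integral equals 128π.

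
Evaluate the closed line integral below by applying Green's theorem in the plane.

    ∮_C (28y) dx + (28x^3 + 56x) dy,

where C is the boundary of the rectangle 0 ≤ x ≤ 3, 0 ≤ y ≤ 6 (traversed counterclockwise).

Green's theorem converts the closed line integral into a double integral over the enclosed region D:

    ∮_C P dx + Q dy = ∬_D (∂Q/∂x - ∂P/∂y) dA.

Here P = 28y, Q = 28x^3 + 56x, so

    ∂Q/∂x = 84x^2 + 56,    ∂P/∂y = 28,
    ∂Q/∂x - ∂P/∂y = 84x^2 + 28.

D is the region 0 ≤ x ≤ 3, 0 ≤ y ≤ 6. Evaluating the double integral:

    ∬_D (84x^2 + 28) dA = ∫_0^{3} ∫_0^{6} (84x^2 + 28) dy dx.

Inner (y from 0 to 6): 504x^2 + 168.
Outer (x from 0 to 3): 5040.

Therefore ∮_C P dx + Q dy = 5040.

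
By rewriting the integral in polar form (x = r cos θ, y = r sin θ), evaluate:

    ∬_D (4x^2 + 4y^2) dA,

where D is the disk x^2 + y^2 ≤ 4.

The region D is 0 ≤ r ≤ 2, 0 ≤ θ ≤ 2π in polar coordinates, where x = r cos(θ), y = r sin(θ), and dA = r dr dθ.

Under the substitution, the integrand becomes 4r^2, so

    ∬_D (4x^2 + 4y^2) dA = ∫_{0}^{2π} ∫_{0}^{2} (4r^2) · r dr dθ.

Inner integral (in r): ∫_{0}^{2} (4r^2) · r dr = 16.

Outer integral (in θ): ∫_{0}^{2π} (16) dθ = 32π.

Therefore ∬_D (4x^2 + 4y^2) dA = 32π.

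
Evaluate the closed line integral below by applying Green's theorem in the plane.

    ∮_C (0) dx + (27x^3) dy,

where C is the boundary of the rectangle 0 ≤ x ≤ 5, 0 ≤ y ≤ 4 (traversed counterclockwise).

Green's theorem converts the closed line integral into a double integral over the enclosed region D:

    ∮_C P dx + Q dy = ∬_D (∂Q/∂x - ∂P/∂y) dA.

Here P = 0, Q = 27x^3, so

    ∂Q/∂x = 81x^2,    ∂P/∂y = 0,
    ∂Q/∂x - ∂P/∂y = 81x^2.

D is the region 0 ≤ x ≤ 5, 0 ≤ y ≤ 4. Evaluating the double integral:

    ∬_D (81x^2) dA = ∫_0^{5} ∫_0^{4} (81x^2) dy dx.

Inner (y from 0 to 4): 324x^2.
Outer (x from 0 to 5): 13500.

Therefore ∮_C P dx + Q dy = 13500.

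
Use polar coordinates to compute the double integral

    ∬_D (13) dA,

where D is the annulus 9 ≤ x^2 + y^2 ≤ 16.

The region D is 3 ≤ r ≤ 4, 0 ≤ θ ≤ 2π in polar coordinates, where x = r cos(θ), y = r sin(θ), and dA = r dr dθ.

Under the substitution, the integrand becomes 13, so

    ∬_D (13) dA = ∫_{0}^{2π} ∫_{3}^{4} (13) · r dr dθ.

Inner integral (in r): ∫_{3}^{4} (13) · r dr = 91/2.

Outer integral (in θ): ∫_{0}^{2π} (91/2) dθ = 91π.

Therefore ∬_D (13) dA = 91π.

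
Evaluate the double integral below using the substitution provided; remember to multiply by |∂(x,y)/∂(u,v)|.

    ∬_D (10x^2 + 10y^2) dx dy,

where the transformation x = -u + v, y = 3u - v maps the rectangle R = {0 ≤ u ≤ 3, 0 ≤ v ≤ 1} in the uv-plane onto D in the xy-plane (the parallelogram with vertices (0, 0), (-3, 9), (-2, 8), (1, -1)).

Compute the Jacobian determinant of (x, y) with respect to (u, v):

    ∂(x,y)/∂(u,v) = | -1  1 | = (-1)(-1) - (1)(3) = -2.
                   | 3  -1 |

Its absolute value is |J| = 2 (the area scaling factor).

Substituting x = -u + v, y = 3u - v into the integrand,

    10x^2 + 10y^2 → 100u^2 - 80u v + 20v^2,

so the integral becomes

    ∬_R (100u^2 - 80u v + 20v^2) · |J| du dv = ∫_0^3 ∫_0^1 (200u^2 - 160u v + 40v^2) dv du.

Inner (v): 200u^2 - 80u + 40/3.
Outer (u): 1480.

Therefore ∬_D (10x^2 + 10y^2) dx dy = 1480.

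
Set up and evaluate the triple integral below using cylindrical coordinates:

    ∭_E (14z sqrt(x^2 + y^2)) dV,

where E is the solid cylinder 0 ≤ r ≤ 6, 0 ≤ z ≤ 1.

In cylindrical coordinates, x = r cos(θ), y = r sin(θ), z = z, and dV = r dr dθ dz.

The integrand becomes 14r z, so

    ∭_E (14z sqrt(x^2 + y^2)) dV = ∫_{0}^{2π} ∫_{0}^{6} ∫_{0}^{1} (14r z) · r dz dr dθ.

Inner (z): 7r^2.
Middle (r from 0 to 6): 504.
Outer (θ): 1008π.

Therefore the triple integral equals 1008π.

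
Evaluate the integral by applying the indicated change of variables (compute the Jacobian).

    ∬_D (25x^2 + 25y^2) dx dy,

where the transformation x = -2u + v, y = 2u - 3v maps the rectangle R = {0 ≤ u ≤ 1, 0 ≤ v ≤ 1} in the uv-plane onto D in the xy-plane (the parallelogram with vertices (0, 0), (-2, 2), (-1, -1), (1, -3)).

Compute the Jacobian determinant of (x, y) with respect to (u, v):

    ∂(x,y)/∂(u,v) = | -2  1 | = (-2)(-3) - (1)(2) = 4.
                   | 2  -3 |

Its absolute value is |J| = 4 (the area scaling factor).

Substituting x = -2u + v, y = 2u - 3v into the integrand,

    25x^2 + 25y^2 → 200u^2 - 400u v + 250v^2,

so the integral becomes

    ∬_R (200u^2 - 400u v + 250v^2) · |J| du dv = ∫_0^1 ∫_0^1 (800u^2 - 1600u v + 1000v^2) dv du.

Inner (v): 800u^2 - 800u + 1000/3.
Outer (u): 200.

Therefore ∬_D (25x^2 + 25y^2) dx dy = 200.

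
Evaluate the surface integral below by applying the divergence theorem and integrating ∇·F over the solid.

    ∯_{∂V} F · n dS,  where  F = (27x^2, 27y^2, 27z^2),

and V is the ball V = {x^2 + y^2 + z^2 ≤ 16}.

By the divergence theorem,

    ∯_{∂V} F · n dS = ∭_V (∇ · F) dV.

Compute the divergence:
    ∇ · F = ∂F_x/∂x + ∂F_y/∂y + ∂F_z/∂z = 54x + 54y + 54z.

In spherical coordinates, x = ρ sin(φ) cos(θ), y = ρ sin(φ) sin(θ), z = ρ cos(φ), dV = ρ^2 sin(φ) dρ dφ dθ, with 0 ≤ ρ ≤ 4, 0 ≤ φ ≤ π, 0 ≤ θ ≤ 2π.

The integrand, after substitution and multiplying by the volume element, becomes (54ρ (sqrt(2)sin(φ)sin(θ + π/4) + cos(φ))) · ρ^2 sin(φ), so

    ∭_V (∇·F) dV = ∫_0^{2π} ∫_0^{π} ∫_0^{4} (54ρ (sqrt(2)sin(φ)sin(θ + π/4) + cos(φ))) · ρ^2 sin(φ) dρ dφ dθ.

Inner (ρ from 0 to 4): 3456(sqrt(2)sin(φ)sin(θ + π/4) + cos(φ))sin(φ).
Middle (φ from 0 to π): 1728sqrt(2)π sin(θ + π/4).
Outer (θ from 0 to 2π): 0.

Therefore ∯_{∂V} F · n dS = 0.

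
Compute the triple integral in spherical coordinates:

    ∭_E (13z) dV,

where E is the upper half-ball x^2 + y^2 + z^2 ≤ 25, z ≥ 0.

In spherical coordinates, x = ρ sin(φ) cos(θ), y = ρ sin(φ) sin(θ), z = ρ cos(φ), and dV = ρ^2 sin(φ) dρ dφ dθ.

The integrand becomes 13ρ cos(φ), so

    ∭_E (13z) dV = ∫_{0}^{2π} ∫_{0}^{π/2} ∫_{0}^{5} (13ρ cos(φ)) · ρ^2 sin(φ) dρ dφ dθ.

Inner (ρ): 8125sin(2φ)/8.
Middle (φ): 8125/8.
Outer (θ): 8125π/4.

Therefore the triple integral equals 8125π/4.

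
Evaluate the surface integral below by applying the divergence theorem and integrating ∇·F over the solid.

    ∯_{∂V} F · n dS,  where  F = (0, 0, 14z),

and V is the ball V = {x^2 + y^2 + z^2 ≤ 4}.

By the divergence theorem,

    ∯_{∂V} F · n dS = ∭_V (∇ · F) dV.

Compute the divergence:
    ∇ · F = ∂F_x/∂x + ∂F_y/∂y + ∂F_z/∂z = 0 + 0 + 14 = 14.

In spherical coordinates, x = ρ sin(φ) cos(θ), y = ρ sin(φ) sin(θ), z = ρ cos(φ), dV = ρ^2 sin(φ) dρ dφ dθ, with 0 ≤ ρ ≤ 2, 0 ≤ φ ≤ π, 0 ≤ θ ≤ 2π.

The integrand, after substitution and multiplying by the volume element, becomes (14) · ρ^2 sin(φ), so

    ∭_V (∇·F) dV = ∫_0^{2π} ∫_0^{π} ∫_0^{2} (14) · ρ^2 sin(φ) dρ dφ dθ.

Inner (ρ from 0 to 2): 112sin(φ)/3.
Middle (φ from 0 to π): 224/3.
Outer (θ from 0 to 2π): 448π/3.

Therefore ∯_{∂V} F · n dS = 448π/3.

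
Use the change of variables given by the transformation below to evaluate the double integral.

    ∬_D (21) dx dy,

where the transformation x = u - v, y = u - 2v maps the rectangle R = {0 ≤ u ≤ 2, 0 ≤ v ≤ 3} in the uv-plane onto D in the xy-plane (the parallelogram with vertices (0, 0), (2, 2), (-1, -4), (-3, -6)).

Compute the Jacobian determinant of (x, y) with respect to (u, v):

    ∂(x,y)/∂(u,v) = | 1  -1 | = (1)(-2) - (-1)(1) = -1.
                   | 1  -2 |

Its absolute value is |J| = 1 (the area scaling factor).

Substituting x = u - v, y = u - 2v into the integrand,

    21 → 21,

so the integral becomes

    ∬_R (21) · |J| du dv = ∫_0^2 ∫_0^3 (21) dv du.

Inner (v): 63.
Outer (u): 126.

Therefore ∬_D (21) dx dy = 126.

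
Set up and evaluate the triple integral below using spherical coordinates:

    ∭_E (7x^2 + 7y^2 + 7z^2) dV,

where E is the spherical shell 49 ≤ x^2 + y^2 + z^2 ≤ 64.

In spherical coordinates, x = ρ sin(φ) cos(θ), y = ρ sin(φ) sin(θ), z = ρ cos(φ), and dV = ρ^2 sin(φ) dρ dφ dθ.

The integrand becomes 7ρ^2, so

    ∭_E (7x^2 + 7y^2 + 7z^2) dV = ∫_{0}^{2π} ∫_{0}^{π} ∫_{7}^{8} (7ρ^2) · ρ^2 sin(φ) dρ dφ dθ.

Inner (ρ): 111727sin(φ)/5.
Middle (φ): 223454/5.
Outer (θ): 446908π/5.

Therefore the triple integral equals 446908π/5.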